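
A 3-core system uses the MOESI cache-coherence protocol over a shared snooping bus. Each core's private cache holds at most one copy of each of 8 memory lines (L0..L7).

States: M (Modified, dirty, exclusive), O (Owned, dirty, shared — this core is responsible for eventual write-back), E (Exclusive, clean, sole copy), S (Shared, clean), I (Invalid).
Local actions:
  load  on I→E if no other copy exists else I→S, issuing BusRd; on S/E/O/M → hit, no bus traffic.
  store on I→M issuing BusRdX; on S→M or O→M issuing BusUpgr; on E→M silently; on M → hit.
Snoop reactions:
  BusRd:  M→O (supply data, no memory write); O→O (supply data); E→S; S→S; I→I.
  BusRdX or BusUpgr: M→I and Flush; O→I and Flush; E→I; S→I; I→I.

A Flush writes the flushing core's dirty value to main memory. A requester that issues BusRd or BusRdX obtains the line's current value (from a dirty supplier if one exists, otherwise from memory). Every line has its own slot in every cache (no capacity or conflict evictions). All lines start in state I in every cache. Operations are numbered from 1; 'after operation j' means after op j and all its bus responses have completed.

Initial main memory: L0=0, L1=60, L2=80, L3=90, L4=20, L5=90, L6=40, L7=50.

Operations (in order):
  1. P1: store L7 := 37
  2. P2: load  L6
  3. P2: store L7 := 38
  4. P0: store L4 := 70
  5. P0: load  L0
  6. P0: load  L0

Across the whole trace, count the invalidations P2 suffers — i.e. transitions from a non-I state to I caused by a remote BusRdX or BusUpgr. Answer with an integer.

invalidations = 0

  op1 P1: store L7 := 37 → I/M/I on L7; bus BusRdX; mem=50
  op2 P2: load  L6 → I/I/E on L6; bus BusRd; mem=40
  op3 P2: store L7 := 38 → I/I/M on L7; bus BusRdX Flush; mem=37
  op4 P0: store L4 := 70 → M/I/I on L4; bus BusRdX; mem=20
  op5 P0: load  L0 → E/I/I on L0; bus BusRd; mem=0
  op6 P0: load  L0 → E/I/I on L0; bus (none); mem=0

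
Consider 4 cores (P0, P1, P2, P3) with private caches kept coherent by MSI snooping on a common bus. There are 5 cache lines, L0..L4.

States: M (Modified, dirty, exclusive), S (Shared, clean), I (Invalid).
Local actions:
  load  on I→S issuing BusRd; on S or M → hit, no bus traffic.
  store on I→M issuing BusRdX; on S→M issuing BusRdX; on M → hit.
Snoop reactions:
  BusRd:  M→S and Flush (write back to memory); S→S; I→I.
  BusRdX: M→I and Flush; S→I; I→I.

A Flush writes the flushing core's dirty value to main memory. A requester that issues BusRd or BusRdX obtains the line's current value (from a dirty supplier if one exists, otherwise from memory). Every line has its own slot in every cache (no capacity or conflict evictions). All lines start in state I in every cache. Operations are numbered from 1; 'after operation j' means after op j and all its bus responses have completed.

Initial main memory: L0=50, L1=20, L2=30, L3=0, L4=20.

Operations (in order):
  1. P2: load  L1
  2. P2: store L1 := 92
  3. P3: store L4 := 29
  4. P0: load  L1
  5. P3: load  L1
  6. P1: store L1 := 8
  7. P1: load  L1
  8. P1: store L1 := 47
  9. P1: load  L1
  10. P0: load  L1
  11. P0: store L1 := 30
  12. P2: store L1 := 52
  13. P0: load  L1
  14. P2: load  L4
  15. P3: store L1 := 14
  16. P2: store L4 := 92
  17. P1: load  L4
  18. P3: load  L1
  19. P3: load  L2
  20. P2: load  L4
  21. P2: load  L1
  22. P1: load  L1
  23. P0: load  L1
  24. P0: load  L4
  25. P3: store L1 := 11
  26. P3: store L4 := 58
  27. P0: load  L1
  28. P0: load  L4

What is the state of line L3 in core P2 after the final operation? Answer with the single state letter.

state = I

1. P2: load  L1  bus=[BusRd]  L1: P0=I P1=I P2=S P3=I  mem[L1]=20
2. P2: store L1 := 92  bus=[BusRdX]  L1: P0=I P1=I P2=M P3=I  mem[L1]=20
3. P3: store L4 := 29  bus=[BusRdX]  L4: P0=I P1=I P2=I P3=M  mem[L4]=20
4. P0: load  L1  bus=[BusRd,Flush]  L1: P0=S P1=I P2=S P3=I  mem[L1]=92
5. P3: load  L1  bus=[BusRd]  L1: P0=S P1=I P2=S P3=S  mem[L1]=92
6. P1: store L1 := 8  bus=[BusRdX]  L1: P0=I P1=M P2=I P3=I  mem[L1]=92
7. P1: load  L1  bus=[-]  L1: P0=I P1=M P2=I P3=I  mem[L1]=92
8. P1: store L1 := 47  bus=[-]  L1: P0=I P1=M P2=I P3=I  mem[L1]=92
9. P1: load  L1  bus=[-]  L1: P0=I P1=M P2=I P3=I  mem[L1]=92
10. P0: load  L1  bus=[BusRd,Flush]  L1: P0=S P1=S P2=I P3=I  mem[L1]=47
11. P0: store L1 := 30  bus=[BusRdX]  L1: P0=M P1=I P2=I P3=I  mem[L1]=47
12. P2: store L1 := 52  bus=[BusRdX,Flush]  L1: P0=I P1=I P2=M P3=I  mem[L1]=30
13. P0: load  L1  bus=[BusRd,Flush]  L1: P0=S P1=I P2=S P3=I  mem[L1]=52
14. P2: load  L4  bus=[BusRd,Flush]  L4: P0=I P1=I P2=S P3=S  mem[L4]=29
15. P3: store L1 := 14  bus=[BusRdX]  L1: P0=I P1=I P2=I P3=M  mem[L1]=52
16. P2: store L4 := 92  bus=[BusRdX]  L4: P0=I P1=I P2=M P3=I  mem[L4]=29
17. P1: load  L4  bus=[BusRd,Flush]  L4: P0=I P1=S P2=S P3=I  mem[L4]=92
18. P3: load  L1  bus=[-]  L1: P0=I P1=I P2=I P3=M  mem[L1]=52
19. P3: load  L2  bus=[BusRd]  L2: P0=I P1=I P2=I P3=S  mem[L2]=30
20. P2: load  L4  bus=[-]  L4: P0=I P1=S P2=S P3=I  mem[L4]=92
21. P2: load  L1  bus=[BusRd,Flush]  L1: P0=I P1=I P2=S P3=S  mem[L1]=14
22. P1: load  L1  bus=[BusRd]  L1: P0=I P1=S P2=S P3=S  mem[L1]=14
23. P0: load  L1  bus=[BusRd]  L1: P0=S P1=S P2=S P3=S  mem[L1]=14
24. P0: load  L4  bus=[BusRd]  L4: P0=S P1=S P2=S P3=I  mem[L4]=92
25. P3: store L1 := 11  bus=[BusRdX]  L1: P0=I P1=I P2=I P3=M  mem[L1]=14
26. P3: store L4 := 58  bus=[BusRdX]  L4: P0=I P1=I P2=I P3=M  mem[L4]=92
27. P0: load  L1  bus=[BusRd,Flush]  L1: P0=S P1=I P2=I P3=S  mem[L1]=11
28. P0: load  L4  bus=[BusRd,Flush]  L4: P0=S P1=I P2=I P3=S  mem[L4]=58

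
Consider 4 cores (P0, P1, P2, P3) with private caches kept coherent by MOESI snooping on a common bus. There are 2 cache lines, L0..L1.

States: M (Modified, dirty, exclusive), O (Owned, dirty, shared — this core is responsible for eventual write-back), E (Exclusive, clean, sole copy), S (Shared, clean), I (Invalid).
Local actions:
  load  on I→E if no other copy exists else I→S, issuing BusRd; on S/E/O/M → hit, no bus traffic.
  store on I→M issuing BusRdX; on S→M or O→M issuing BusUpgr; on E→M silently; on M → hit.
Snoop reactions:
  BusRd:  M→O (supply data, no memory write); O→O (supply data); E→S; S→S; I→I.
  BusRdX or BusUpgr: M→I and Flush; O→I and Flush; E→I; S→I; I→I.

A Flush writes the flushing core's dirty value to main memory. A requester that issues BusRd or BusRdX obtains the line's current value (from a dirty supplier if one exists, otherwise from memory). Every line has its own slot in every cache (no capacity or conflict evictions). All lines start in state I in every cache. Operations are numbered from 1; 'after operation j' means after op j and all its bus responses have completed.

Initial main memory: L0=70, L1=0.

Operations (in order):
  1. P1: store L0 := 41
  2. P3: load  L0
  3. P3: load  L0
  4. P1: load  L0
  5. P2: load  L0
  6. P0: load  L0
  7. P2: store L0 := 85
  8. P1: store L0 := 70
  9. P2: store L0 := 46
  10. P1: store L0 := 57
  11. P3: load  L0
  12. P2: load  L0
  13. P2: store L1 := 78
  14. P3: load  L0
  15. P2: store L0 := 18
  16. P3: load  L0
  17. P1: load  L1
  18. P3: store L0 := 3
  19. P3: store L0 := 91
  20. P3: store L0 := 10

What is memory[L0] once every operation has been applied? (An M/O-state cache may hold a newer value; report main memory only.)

  op1 P1: store L0 := 41 → I/M/I/I on L0; bus BusRdX; mem=70
  op2 P3: load  L0 → I/O/I/S on L0; bus BusRd; mem=70
  op3 P3: load  L0 → I/O/I/S on L0; bus (none); mem=70
  op4 P1: load  L0 → I/O/I/S on L0; bus (none); mem=70
  op5 P2: load  L0 → I/O/S/S on L0; bus BusRd; mem=70
  op6 P0: load  L0 → S/O/S/S on L0; bus BusRd; mem=70
  op7 P2: store L0 := 85 → I/I/M/I on L0; bus BusUpgr Flush; mem=41
  op8 P1: store L0 := 70 → I/M/I/I on L0; bus BusRdX Flush; mem=85
  op9 P2: store L0 := 46 → I/I/M/I on L0; bus BusRdX Flush; mem=70
  op10 P1: store L0 := 57 → I/M/I/I on L0; bus BusRdX Flush; mem=46
  op11 P3: load  L0 → I/O/I/S on L0; bus BusRd; mem=46
  op12 P2: load  L0 → I/O/S/S on L0; bus BusRd; mem=46
  op13 P2: store L1 := 78 → I/I/M/I on L1; bus BusRdX; mem=0
  op14 P3: load  L0 → I/O/S/S on L0; bus (none); mem=46
  op15 P2: store L0 := 18 → I/I/M/I on L0; bus BusUpgr Flush; mem=57
  op16 P3: load  L0 → I/I/O/S on L0; bus BusRd; mem=57
  op17 P1: load  L1 → I/S/O/I on L1; bus BusRd; mem=0
  op18 P3: store L0 := 3 → I/I/I/M on L0; bus BusUpgr Flush; mem=18
  op19 P3: store L0 := 91 → I/I/I/M on L0; bus (none); mem=18
  op20 P3: store L0 := 10 → I/I/I/M on L0; bus (none); mem=18

memory[L0] = 18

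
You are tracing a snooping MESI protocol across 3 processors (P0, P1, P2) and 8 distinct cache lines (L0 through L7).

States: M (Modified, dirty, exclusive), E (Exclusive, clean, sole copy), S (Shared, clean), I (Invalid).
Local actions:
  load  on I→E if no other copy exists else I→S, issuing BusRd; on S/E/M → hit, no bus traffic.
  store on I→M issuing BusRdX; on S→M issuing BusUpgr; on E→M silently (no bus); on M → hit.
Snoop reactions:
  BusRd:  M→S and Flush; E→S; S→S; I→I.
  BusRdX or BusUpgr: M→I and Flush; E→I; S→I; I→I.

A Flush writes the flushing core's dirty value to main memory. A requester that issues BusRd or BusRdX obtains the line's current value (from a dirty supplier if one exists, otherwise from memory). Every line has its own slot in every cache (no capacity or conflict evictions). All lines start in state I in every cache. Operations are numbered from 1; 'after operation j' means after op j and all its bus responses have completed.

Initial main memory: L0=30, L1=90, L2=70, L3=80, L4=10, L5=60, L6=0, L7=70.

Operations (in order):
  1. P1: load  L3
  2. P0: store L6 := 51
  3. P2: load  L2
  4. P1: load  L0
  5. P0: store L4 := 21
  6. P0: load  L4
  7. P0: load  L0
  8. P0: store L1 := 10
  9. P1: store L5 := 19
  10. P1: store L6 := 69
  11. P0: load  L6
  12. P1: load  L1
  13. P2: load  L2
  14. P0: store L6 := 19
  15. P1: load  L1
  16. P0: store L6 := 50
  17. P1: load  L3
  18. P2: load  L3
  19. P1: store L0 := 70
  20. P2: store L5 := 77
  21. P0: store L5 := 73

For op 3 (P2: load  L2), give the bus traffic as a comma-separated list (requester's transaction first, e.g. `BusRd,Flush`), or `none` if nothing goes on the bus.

step 1: P1: load  L3  ⟶  IEI  (L3)  txn=BusRd  M[L3]=80
step 2: P0: store L6 := 51  ⟶  MII  (L6)  txn=BusRdX  M[L6]=0
step 3: P2: load  L2  ⟶  IIE  (L2)  txn=BusRd  M[L2]=70
step 4: P1: load  L0  ⟶  IEI  (L0)  txn=BusRd  M[L0]=30
step 5: P0: store L4 := 21  ⟶  MII  (L4)  txn=BusRdX  M[L4]=10
step 6: P0: load  L4  ⟶  MII  (L4)  txn=∅  M[L4]=10
step 7: P0: load  L0  ⟶  SSI  (L0)  txn=BusRd  M[L0]=30
step 8: P0: store L1 := 10  ⟶  MII  (L1)  txn=BusRdX  M[L1]=90
step 9: P1: store L5 := 19  ⟶  IMI  (L5)  txn=BusRdX  M[L5]=60
step 10: P1: store L6 := 69  ⟶  IMI  (L6)  txn=BusRdX+Flush  M[L6]=51
step 11: P0: load  L6  ⟶  SSI  (L6)  txn=BusRd+Flush  M[L6]=69
step 12: P1: load  L1  ⟶  SSI  (L1)  txn=BusRd+Flush  M[L1]=10
step 13: P2: load  L2  ⟶  IIE  (L2)  txn=∅  M[L2]=70
step 14: P0: store L6 := 19  ⟶  MII  (L6)  txn=BusUpgr  M[L6]=69
step 15: P1: load  L1  ⟶  SSI  (L1)  txn=∅  M[L1]=10
step 16: P0: store L6 := 50  ⟶  MII  (L6)  txn=∅  M[L6]=69
step 17: P1: load  L3  ⟶  IEI  (L3)  txn=∅  M[L3]=80
step 18: P2: load  L3  ⟶  ISS  (L3)  txn=BusRd  M[L3]=80
step 19: P1: store L0 := 70  ⟶  IMI  (L0)  txn=BusUpgr  M[L0]=30
step 20: P2: store L5 := 77  ⟶  IIM  (L5)  txn=BusRdX+Flush  M[L5]=19
step 21: P0: store L5 := 73  ⟶  MII  (L5)  txn=BusRdX+Flush  M[L5]=77

bus = BusRd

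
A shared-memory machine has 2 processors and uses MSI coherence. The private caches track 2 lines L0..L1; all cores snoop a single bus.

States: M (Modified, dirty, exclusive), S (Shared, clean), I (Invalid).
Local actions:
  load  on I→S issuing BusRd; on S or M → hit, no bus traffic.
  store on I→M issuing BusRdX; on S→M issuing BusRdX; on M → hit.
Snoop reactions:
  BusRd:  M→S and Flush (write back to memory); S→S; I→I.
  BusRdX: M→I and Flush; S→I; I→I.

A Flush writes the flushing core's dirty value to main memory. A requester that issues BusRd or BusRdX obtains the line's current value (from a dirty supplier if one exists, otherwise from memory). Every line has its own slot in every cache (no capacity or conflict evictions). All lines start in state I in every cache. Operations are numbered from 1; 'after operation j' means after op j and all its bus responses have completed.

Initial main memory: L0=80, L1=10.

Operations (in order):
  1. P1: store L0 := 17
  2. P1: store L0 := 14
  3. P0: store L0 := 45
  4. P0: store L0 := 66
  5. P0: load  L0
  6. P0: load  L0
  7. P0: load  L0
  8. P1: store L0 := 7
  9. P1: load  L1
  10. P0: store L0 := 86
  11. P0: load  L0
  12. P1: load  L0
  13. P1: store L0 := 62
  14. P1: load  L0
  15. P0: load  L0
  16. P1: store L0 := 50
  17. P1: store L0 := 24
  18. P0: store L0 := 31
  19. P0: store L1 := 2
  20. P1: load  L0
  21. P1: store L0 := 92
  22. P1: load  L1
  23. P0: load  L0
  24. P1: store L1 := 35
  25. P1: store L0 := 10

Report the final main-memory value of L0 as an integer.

memory[L0] = 92

1. P1: store L0 := 17  bus=[BusRdX]  L0: P0=I P1=M  mem[L0]=80
2. P1: store L0 := 14  bus=[-]  L0: P0=I P1=M  mem[L0]=80
3. P0: store L0 := 45  bus=[BusRdX,Flush]  L0: P0=M P1=I  mem[L0]=14
4. P0: store L0 := 66  bus=[-]  L0: P0=M P1=I  mem[L0]=14
5. P0: load  L0  bus=[-]  L0: P0=M P1=I  mem[L0]=14
6. P0: load  L0  bus=[-]  L0: P0=M P1=I  mem[L0]=14
7. P0: load  L0  bus=[-]  L0: P0=M P1=I  mem[L0]=14
8. P1: store L0 := 7  bus=[BusRdX,Flush]  L0: P0=I P1=M  mem[L0]=66
9. P1: load  L1  bus=[BusRd]  L1: P0=I P1=S  mem[L1]=10
10. P0: store L0 := 86  bus=[BusRdX,Flush]  L0: P0=M P1=I  mem[L0]=7
11. P0: load  L0  bus=[-]  L0: P0=M P1=I  mem[L0]=7
12. P1: load  L0  bus=[BusRd,Flush]  L0: P0=S P1=S  mem[L0]=86
13. P1: store L0 := 62  bus=[BusRdX]  L0: P0=I P1=M  mem[L0]=86
14. P1: load  L0  bus=[-]  L0: P0=I P1=M  mem[L0]=86
15. P0: load  L0  bus=[BusRd,Flush]  L0: P0=S P1=S  mem[L0]=62
16. P1: store L0 := 50  bus=[BusRdX]  L0: P0=I P1=M  mem[L0]=62
17. P1: store L0 := 24  bus=[-]  L0: P0=I P1=M  mem[L0]=62
18. P0: store L0 := 31  bus=[BusRdX,Flush]  L0: P0=M P1=I  mem[L0]=24
19. P0: store L1 := 2  bus=[BusRdX]  L1: P0=M P1=I  mem[L1]=10
20. P1: load  L0  bus=[BusRd,Flush]  L0: P0=S P1=S  mem[L0]=31
21. P1: store L0 := 92  bus=[BusRdX]  L0: P0=I P1=M  mem[L0]=31
22. P1: load  L1  bus=[BusRd,Flush]  L1: P0=S P1=S  mem[L1]=2
23. P0: load  L0  bus=[BusRd,Flush]  L0: P0=S P1=S  mem[L0]=92
24. P1: store L1 := 35  bus=[BusRdX]  L1: P0=I P1=M  mem[L1]=2
25. P1: store L0 := 10  bus=[BusRdX]  L0: P0=I P1=M  mem[L0]=92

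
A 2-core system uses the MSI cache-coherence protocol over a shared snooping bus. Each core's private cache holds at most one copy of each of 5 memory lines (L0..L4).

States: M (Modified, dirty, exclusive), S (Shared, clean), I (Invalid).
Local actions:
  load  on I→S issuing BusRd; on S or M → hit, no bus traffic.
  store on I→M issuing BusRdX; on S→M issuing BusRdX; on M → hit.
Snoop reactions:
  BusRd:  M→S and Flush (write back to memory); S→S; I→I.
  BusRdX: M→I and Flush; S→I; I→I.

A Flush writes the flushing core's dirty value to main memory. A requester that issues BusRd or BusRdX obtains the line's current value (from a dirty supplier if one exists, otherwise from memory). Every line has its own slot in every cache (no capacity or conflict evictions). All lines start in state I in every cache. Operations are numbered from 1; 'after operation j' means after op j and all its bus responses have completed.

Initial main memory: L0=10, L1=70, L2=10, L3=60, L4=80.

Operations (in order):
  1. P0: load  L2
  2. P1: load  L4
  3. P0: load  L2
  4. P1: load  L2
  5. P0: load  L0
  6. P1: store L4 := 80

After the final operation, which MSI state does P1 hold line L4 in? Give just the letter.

state = M

1. P0: load  L2  bus=[BusRd]  L2: P0=S P1=I  mem[L2]=10
2. P1: load  L4  bus=[BusRd]  L4: P0=I P1=S  mem[L4]=80
3. P0: load  L2  bus=[-]  L2: P0=S P1=I  mem[L2]=10
4. P1: load  L2  bus=[BusRd]  L2: P0=S P1=S  mem[L2]=10
5. P0: load  L0  bus=[BusRd]  L0: P0=S P1=I  mem[L0]=10
6. P1: store L4 := 80  bus=[BusRdX]  L4: P0=I P1=M  mem[L4]=80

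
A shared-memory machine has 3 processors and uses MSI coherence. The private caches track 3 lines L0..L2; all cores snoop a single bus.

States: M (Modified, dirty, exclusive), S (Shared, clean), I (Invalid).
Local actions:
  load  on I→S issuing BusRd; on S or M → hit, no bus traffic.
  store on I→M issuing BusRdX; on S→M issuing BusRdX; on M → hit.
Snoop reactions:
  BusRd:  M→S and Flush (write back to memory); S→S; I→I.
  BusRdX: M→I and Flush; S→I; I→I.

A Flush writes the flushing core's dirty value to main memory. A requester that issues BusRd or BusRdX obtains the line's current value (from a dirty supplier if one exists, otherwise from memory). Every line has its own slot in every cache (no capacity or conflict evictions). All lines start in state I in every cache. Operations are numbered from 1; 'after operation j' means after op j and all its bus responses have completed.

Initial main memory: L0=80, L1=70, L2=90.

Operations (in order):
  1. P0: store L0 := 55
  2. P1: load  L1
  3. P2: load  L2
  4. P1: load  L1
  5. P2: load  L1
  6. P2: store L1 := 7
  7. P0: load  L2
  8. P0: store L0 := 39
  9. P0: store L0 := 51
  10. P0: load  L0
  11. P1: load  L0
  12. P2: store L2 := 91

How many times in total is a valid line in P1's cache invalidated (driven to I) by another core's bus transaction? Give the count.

invalidations = 1

  op1 P0: store L0 := 55 → M/I/I on L0; bus BusRdX; mem=80
  op2 P1: load  L1 → I/S/I on L1; bus BusRd; mem=70
  op3 P2: load  L2 → I/I/S on L2; bus BusRd; mem=90
  op4 P1: load  L1 → I/S/I on L1; bus (none); mem=70
  op5 P2: load  L1 → I/S/S on L1; bus BusRd; mem=70
  op6 P2: store L1 := 7 → I/I/M on L1; bus BusRdX; mem=70
  op7 P0: load  L2 → S/I/S on L2; bus BusRd; mem=90
  op8 P0: store L0 := 39 → M/I/I on L0; bus (none); mem=80
  op9 P0: store L0 := 51 → M/I/I on L0; bus (none); mem=80
  op10 P0: load  L0 → M/I/I on L0; bus (none); mem=80
  op11 P1: load  L0 → S/S/I on L0; bus BusRd Flush; mem=51
  op12 P2: store L2 := 91 → I/I/M on L2; bus BusRdX; mem=90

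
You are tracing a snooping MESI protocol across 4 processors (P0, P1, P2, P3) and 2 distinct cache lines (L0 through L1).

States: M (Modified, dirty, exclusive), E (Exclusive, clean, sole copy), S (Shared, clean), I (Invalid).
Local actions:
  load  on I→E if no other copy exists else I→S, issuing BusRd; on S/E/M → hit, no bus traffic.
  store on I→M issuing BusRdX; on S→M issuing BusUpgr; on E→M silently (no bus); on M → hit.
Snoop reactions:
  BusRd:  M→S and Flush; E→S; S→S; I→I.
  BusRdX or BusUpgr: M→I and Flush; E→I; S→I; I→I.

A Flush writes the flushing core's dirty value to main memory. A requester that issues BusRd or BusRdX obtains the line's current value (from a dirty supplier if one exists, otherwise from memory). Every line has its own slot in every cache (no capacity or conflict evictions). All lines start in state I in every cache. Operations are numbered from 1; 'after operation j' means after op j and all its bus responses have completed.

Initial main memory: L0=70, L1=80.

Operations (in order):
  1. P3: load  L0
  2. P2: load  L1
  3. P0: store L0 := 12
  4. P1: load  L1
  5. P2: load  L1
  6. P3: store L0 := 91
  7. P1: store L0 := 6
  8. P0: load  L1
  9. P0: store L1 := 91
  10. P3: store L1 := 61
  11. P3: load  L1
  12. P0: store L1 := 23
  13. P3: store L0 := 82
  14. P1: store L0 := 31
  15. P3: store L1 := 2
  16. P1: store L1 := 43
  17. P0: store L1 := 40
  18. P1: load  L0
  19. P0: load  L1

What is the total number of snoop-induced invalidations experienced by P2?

step 1: P3: load  L0  ⟶  IIIE  (L0)  txn=BusRd  M[L0]=70
step 2: P2: load  L1  ⟶  IIEI  (L1)  txn=BusRd  M[L1]=80
step 3: P0: store L0 := 12  ⟶  MIII  (L0)  txn=BusRdX  M[L0]=70
step 4: P1: load  L1  ⟶  ISSI  (L1)  txn=BusRd  M[L1]=80
step 5: P2: load  L1  ⟶  ISSI  (L1)  txn=∅  M[L1]=80
step 6: P3: store L0 := 91  ⟶  IIIM  (L0)  txn=BusRdX+Flush  M[L0]=12
step 7: P1: store L0 := 6  ⟶  IMII  (L0)  txn=BusRdX+Flush  M[L0]=91
step 8: P0: load  L1  ⟶  SSSI  (L1)  txn=BusRd  M[L1]=80
step 9: P0: store L1 := 91  ⟶  MIII  (L1)  txn=BusUpgr  M[L1]=80
step 10: P3: store L1 := 61  ⟶  IIIM  (L1)  txn=BusRdX+Flush  M[L1]=91
step 11: P3: load  L1  ⟶  IIIM  (L1)  txn=∅  M[L1]=91
step 12: P0: store L1 := 23  ⟶  MIII  (L1)  txn=BusRdX+Flush  M[L1]=61
step 13: P3: store L0 := 82  ⟶  IIIM  (L0)  txn=BusRdX+Flush  M[L0]=6
step 14: P1: store L0 := 31  ⟶  IMII  (L0)  txn=BusRdX+Flush  M[L0]=82
step 15: P3: store L1 := 2  ⟶  IIIM  (L1)  txn=BusRdX+Flush  M[L1]=23
step 16: P1: store L1 := 43  ⟶  IMII  (L1)  txn=BusRdX+Flush  M[L1]=2
step 17: P0: store L1 := 40  ⟶  MIII  (L1)  txn=BusRdX+Flush  M[L1]=43
step 18: P1: load  L0  ⟶  IMII  (L0)  txn=∅  M[L0]=82
step 19: P0: load  L1  ⟶  MIII  (L1)  txn=∅  M[L1]=43

invalidations = 1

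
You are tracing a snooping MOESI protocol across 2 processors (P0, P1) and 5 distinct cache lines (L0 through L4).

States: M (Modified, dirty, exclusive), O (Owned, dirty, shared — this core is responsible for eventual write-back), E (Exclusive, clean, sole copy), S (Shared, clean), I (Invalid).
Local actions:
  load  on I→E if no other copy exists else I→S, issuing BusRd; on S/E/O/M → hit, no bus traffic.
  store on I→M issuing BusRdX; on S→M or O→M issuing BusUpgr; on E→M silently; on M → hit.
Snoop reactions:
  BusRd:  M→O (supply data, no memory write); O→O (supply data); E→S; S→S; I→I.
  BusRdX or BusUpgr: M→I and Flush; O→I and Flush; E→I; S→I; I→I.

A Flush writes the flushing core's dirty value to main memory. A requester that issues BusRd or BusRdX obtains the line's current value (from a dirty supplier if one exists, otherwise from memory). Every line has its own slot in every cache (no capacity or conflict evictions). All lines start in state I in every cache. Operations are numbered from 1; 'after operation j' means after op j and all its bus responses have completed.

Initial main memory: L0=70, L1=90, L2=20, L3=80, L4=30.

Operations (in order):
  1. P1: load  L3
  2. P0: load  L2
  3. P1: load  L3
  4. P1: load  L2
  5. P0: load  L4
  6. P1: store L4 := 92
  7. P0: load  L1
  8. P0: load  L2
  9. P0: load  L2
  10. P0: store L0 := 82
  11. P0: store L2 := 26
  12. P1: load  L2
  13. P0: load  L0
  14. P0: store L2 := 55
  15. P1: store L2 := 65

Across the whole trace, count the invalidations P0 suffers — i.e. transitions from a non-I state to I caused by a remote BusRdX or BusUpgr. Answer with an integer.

invalidations = 2

step 1: P1: load  L3  ⟶  IE  (L3)  txn=BusRd  M[L3]=80
step 2: P0: load  L2  ⟶  EI  (L2)  txn=BusRd  M[L2]=20
step 3: P1: load  L3  ⟶  IE  (L3)  txn=∅  M[L3]=80
step 4: P1: load  L2  ⟶  SS  (L2)  txn=BusRd  M[L2]=20
step 5: P0: load  L4  ⟶  EI  (L4)  txn=BusRd  M[L4]=30
step 6: P1: store L4 := 92  ⟶  IM  (L4)  txn=BusRdX  M[L4]=30
step 7: P0: load  L1  ⟶  EI  (L1)  txn=BusRd  M[L1]=90
step 8: P0: load  L2  ⟶  SS  (L2)  txn=∅  M[L2]=20
step 9: P0: load  L2  ⟶  SS  (L2)  txn=∅  M[L2]=20
step 10: P0: store L0 := 82  ⟶  MI  (L0)  txn=BusRdX  M[L0]=70
step 11: P0: store L2 := 26  ⟶  MI  (L2)  txn=BusUpgr  M[L2]=20
step 12: P1: load  L2  ⟶  OS  (L2)  txn=BusRd  M[L2]=20
step 13: P0: load  L0  ⟶  MI  (L0)  txn=∅  M[L0]=70
step 14: P0: store L2 := 55  ⟶  MI  (L2)  txn=BusUpgr  M[L2]=20
step 15: P1: store L2 := 65  ⟶  IM  (L2)  txn=BusRdX+Flush  M[L2]=55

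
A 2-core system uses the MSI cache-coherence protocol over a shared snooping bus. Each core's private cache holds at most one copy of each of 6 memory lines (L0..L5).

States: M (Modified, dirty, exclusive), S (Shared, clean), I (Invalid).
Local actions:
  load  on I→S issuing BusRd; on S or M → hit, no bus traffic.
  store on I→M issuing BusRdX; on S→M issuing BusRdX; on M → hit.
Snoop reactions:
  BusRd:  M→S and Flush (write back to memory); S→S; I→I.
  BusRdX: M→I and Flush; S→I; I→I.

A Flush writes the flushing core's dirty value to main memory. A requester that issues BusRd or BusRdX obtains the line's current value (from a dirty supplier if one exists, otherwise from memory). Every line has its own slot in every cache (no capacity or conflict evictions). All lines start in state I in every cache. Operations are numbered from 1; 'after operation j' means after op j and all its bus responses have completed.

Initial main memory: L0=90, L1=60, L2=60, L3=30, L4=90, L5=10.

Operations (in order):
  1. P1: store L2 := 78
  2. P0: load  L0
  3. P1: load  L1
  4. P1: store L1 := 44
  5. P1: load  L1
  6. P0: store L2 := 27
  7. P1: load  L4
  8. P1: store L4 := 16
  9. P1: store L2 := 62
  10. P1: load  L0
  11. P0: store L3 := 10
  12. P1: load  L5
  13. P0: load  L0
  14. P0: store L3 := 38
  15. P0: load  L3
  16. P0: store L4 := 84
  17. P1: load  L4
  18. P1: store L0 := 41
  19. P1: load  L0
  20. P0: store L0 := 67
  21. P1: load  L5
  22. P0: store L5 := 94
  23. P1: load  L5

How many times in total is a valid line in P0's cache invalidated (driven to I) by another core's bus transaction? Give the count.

invalidations = 2

step 1: P1: store L2 := 78  ⟶  IM  (L2)  txn=BusRdX  M[L2]=60
step 2: P0: load  L0  ⟶  SI  (L0)  txn=BusRd  M[L0]=90
step 3: P1: load  L1  ⟶  IS  (L1)  txn=BusRd  M[L1]=60
step 4: P1: store L1 := 44  ⟶  IM  (L1)  txn=BusRdX  M[L1]=60
step 5: P1: load  L1  ⟶  IM  (L1)  txn=∅  M[L1]=60
step 6: P0: store L2 := 27  ⟶  MI  (L2)  txn=BusRdX+Flush  M[L2]=78
step 7: P1: load  L4  ⟶  IS  (L4)  txn=BusRd  M[L4]=90
step 8: P1: store L4 := 16  ⟶  IM  (L4)  txn=BusRdX  M[L4]=90
step 9: P1: store L2 := 62  ⟶  IM  (L2)  txn=BusRdX+Flush  M[L2]=27
step 10: P1: load  L0  ⟶  SS  (L0)  txn=BusRd  M[L0]=90
step 11: P0: store L3 := 10  ⟶  MI  (L3)  txn=BusRdX  M[L3]=30
step 12: P1: load  L5  ⟶  IS  (L5)  txn=BusRd  M[L5]=10
step 13: P0: load  L0  ⟶  SS  (L0)  txn=∅  M[L0]=90
step 14: P0: store L3 := 38  ⟶  MI  (L3)  txn=∅  M[L3]=30
step 15: P0: load  L3  ⟶  MI  (L3)  txn=∅  M[L3]=30
step 16: P0: store L4 := 84  ⟶  MI  (L4)  txn=BusRdX+Flush  M[L4]=16
step 17: P1: load  L4  ⟶  SS  (L4)  txn=BusRd+Flush  M[L4]=84
step 18: P1: store L0 := 41  ⟶  IM  (L0)  txn=BusRdX  M[L0]=90
step 19: P1: load  L0  ⟶  IM  (L0)  txn=∅  M[L0]=90
step 20: P0: store L0 := 67  ⟶  MI  (L0)  txn=BusRdX+Flush  M[L0]=41
step 21: P1: load  L5  ⟶  IS  (L5)  txn=∅  M[L5]=10
step 22: P0: store L5 := 94  ⟶  MI  (L5)  txn=BusRdX  M[L5]=10
step 23: P1: load  L5  ⟶  SS  (L5)  txn=BusRd+Flush  M[L5]=94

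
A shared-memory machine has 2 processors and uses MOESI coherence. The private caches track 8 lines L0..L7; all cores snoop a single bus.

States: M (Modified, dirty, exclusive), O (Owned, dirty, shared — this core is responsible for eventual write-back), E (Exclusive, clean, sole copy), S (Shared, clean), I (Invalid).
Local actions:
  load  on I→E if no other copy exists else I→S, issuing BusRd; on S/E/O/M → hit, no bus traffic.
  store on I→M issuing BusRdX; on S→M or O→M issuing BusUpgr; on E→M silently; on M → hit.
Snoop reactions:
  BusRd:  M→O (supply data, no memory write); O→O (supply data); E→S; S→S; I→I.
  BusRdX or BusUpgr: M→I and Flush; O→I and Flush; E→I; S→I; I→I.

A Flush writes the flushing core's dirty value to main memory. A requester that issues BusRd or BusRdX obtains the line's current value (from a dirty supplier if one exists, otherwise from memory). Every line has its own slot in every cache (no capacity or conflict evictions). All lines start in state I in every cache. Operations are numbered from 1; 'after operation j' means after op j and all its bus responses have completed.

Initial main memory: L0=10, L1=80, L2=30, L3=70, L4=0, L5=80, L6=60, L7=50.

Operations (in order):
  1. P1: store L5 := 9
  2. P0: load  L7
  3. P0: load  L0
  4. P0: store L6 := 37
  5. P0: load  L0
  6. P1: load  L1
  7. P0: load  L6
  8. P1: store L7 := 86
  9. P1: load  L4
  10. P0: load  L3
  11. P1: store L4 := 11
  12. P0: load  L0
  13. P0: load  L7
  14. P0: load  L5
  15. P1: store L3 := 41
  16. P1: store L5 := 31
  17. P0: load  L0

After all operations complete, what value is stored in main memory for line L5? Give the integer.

memory[L5] = 80

1. P1: store L5 := 9  bus=[BusRdX]  L5: P0=I P1=M  mem[L5]=80
2. P0: load  L7  bus=[BusRd]  L7: P0=E P1=I  mem[L7]=50
3. P0: load  L0  bus=[BusRd]  L0: P0=E P1=I  mem[L0]=10
4. P0: store L6 := 37  bus=[BusRdX]  L6: P0=M P1=I  mem[L6]=60
5. P0: load  L0  bus=[-]  L0: P0=E P1=I  mem[L0]=10
6. P1: load  L1  bus=[BusRd]  L1: P0=I P1=E  mem[L1]=80
7. P0: load  L6  bus=[-]  L6: P0=M P1=I  mem[L6]=60
8. P1: store L7 := 86  bus=[BusRdX]  L7: P0=I P1=M  mem[L7]=50
9. P1: load  L4  bus=[BusRd]  L4: P0=I P1=E  mem[L4]=0
10. P0: load  L3  bus=[BusRd]  L3: P0=E P1=I  mem[L3]=70
11. P1: store L4 := 11  bus=[-]  L4: P0=I P1=M  mem[L4]=0
12. P0: load  L0  bus=[-]  L0: P0=E P1=I  mem[L0]=10
13. P0: load  L7  bus=[BusRd]  L7: P0=S P1=O  mem[L7]=50
14. P0: load  L5  bus=[BusRd]  L5: P0=S P1=O  mem[L5]=80
15. P1: store L3 := 41  bus=[BusRdX]  L3: P0=I P1=M  mem[L3]=70
16. P1: store L5 := 31  bus=[BusUpgr]  L5: P0=I P1=M  mem[L5]=80
17. P0: load  L0  bus=[-]  L0: P0=E P1=I  mem[L0]=10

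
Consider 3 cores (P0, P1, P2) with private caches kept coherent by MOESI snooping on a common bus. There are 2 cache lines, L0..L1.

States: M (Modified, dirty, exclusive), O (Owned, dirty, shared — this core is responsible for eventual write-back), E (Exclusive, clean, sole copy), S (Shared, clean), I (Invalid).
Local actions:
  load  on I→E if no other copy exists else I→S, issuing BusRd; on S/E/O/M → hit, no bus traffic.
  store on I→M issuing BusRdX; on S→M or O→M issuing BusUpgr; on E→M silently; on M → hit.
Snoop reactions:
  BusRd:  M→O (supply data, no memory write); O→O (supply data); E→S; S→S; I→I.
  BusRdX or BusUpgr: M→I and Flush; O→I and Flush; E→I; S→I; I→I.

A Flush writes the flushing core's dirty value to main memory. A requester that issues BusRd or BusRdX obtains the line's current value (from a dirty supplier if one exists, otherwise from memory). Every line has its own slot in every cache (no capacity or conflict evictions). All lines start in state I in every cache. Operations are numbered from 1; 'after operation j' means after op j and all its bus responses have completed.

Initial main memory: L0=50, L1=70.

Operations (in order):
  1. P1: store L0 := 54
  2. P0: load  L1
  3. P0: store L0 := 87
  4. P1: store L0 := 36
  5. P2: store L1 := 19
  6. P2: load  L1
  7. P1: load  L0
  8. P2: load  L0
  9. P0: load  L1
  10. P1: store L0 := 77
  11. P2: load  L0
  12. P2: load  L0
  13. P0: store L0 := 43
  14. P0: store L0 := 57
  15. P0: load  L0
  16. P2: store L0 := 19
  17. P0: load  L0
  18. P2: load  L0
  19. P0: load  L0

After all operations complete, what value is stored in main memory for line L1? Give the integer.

memory[L1] = 70

1. P1: store L0 := 54  bus=[BusRdX]  L0: P0=I P1=M P2=I  mem[L0]=50
2. P0: load  L1  bus=[BusRd]  L1: P0=E P1=I P2=I  mem[L1]=70
3. P0: store L0 := 87  bus=[BusRdX,Flush]  L0: P0=M P1=I P2=I  mem[L0]=54
4. P1: store L0 := 36  bus=[BusRdX,Flush]  L0: P0=I P1=M P2=I  mem[L0]=87
5. P2: store L1 := 19  bus=[BusRdX]  L1: P0=I P1=I P2=M  mem[L1]=70
6. P2: load  L1  bus=[-]  L1: P0=I P1=I P2=M  mem[L1]=70
7. P1: load  L0  bus=[-]  L0: P0=I P1=M P2=I  mem[L0]=87
8. P2: load  L0  bus=[BusRd]  L0: P0=I P1=O P2=S  mem[L0]=87
9. P0: load  L1  bus=[BusRd]  L1: P0=S P1=I P2=O  mem[L1]=70
10. P1: store L0 := 77  bus=[BusUpgr]  L0: P0=I P1=M P2=I  mem[L0]=87
11. P2: load  L0  bus=[BusRd]  L0: P0=I P1=O P2=S  mem[L0]=87
12. P2: load  L0  bus=[-]  L0: P0=I P1=O P2=S  mem[L0]=87
13. P0: store L0 := 43  bus=[BusRdX,Flush]  L0: P0=M P1=I P2=I  mem[L0]=77
14. P0: store L0 := 57  bus=[-]  L0: P0=M P1=I P2=I  mem[L0]=77
15. P0: load  L0  bus=[-]  L0: P0=M P1=I P2=I  mem[L0]=77
16. P2: store L0 := 19  bus=[BusRdX,Flush]  L0: P0=I P1=I P2=M  mem[L0]=57
17. P0: load  L0  bus=[BusRd]  L0: P0=S P1=I P2=O  mem[L0]=57
18. P2: load  L0  bus=[-]  L0: P0=S P1=I P2=O  mem[L0]=57
19. P0: load  L0  bus=[-]  L0: P0=S P1=I P2=O  mem[L0]=57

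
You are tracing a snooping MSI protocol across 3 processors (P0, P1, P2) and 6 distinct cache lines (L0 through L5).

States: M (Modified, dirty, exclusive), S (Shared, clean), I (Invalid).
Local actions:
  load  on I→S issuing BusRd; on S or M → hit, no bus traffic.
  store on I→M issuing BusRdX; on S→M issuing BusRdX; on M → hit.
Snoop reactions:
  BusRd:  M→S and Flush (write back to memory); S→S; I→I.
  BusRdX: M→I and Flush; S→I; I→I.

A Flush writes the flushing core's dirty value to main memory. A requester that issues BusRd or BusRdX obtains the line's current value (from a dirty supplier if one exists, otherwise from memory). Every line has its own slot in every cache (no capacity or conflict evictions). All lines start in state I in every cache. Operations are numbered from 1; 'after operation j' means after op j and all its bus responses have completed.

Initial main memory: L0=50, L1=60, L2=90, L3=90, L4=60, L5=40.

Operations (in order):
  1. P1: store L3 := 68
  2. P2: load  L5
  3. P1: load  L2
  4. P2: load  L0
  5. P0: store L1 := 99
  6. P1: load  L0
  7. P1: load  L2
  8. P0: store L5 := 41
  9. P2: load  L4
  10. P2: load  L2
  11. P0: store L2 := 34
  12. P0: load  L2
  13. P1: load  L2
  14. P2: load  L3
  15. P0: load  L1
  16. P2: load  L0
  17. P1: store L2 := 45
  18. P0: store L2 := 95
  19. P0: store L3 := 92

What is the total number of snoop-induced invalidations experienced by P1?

invalidations = 3

1. P1: store L3 := 68  bus=[BusRdX]  L3: P0=I P1=M P2=I  mem[L3]=90
2. P2: load  L5  bus=[BusRd]  L5: P0=I P1=I P2=S  mem[L5]=40
3. P1: load  L2  bus=[BusRd]  L2: P0=I P1=S P2=I  mem[L2]=90
4. P2: load  L0  bus=[BusRd]  L0: P0=I P1=I P2=S  mem[L0]=50
5. P0: store L1 := 99  bus=[BusRdX]  L1: P0=M P1=I P2=I  mem[L1]=60
6. P1: load  L0  bus=[BusRd]  L0: P0=I P1=S P2=S  mem[L0]=50
7. P1: load  L2  bus=[-]  L2: P0=I P1=S P2=I  mem[L2]=90
8. P0: store L5 := 41  bus=[BusRdX]  L5: P0=M P1=I P2=I  mem[L5]=40
9. P2: load  L4  bus=[BusRd]  L4: P0=I P1=I P2=S  mem[L4]=60
10. P2: load  L2  bus=[BusRd]  L2: P0=I P1=S P2=S  mem[L2]=90
11. P0: store L2 := 34  bus=[BusRdX]  L2: P0=M P1=I P2=I  mem[L2]=90
12. P0: load  L2  bus=[-]  L2: P0=M P1=I P2=I  mem[L2]=90
13. P1: load  L2  bus=[BusRd,Flush]  L2: P0=S P1=S P2=I  mem[L2]=34
14. P2: load  L3  bus=[BusRd,Flush]  L3: P0=I P1=S P2=S  mem[L3]=68
15. P0: load  L1  bus=[-]  L1: P0=M P1=I P2=I  mem[L1]=60
16. P2: load  L0  bus=[-]  L0: P0=I P1=S P2=S  mem[L0]=50
17. P1: store L2 := 45  bus=[BusRdX]  L2: P0=I P1=M P2=I  mem[L2]=34
18. P0: store L2 := 95  bus=[BusRdX,Flush]  L2: P0=M P1=I P2=I  mem[L2]=45
19. P0: store L3 := 92  bus=[BusRdX]  L3: P0=M P1=I P2=I  mem[L3]=68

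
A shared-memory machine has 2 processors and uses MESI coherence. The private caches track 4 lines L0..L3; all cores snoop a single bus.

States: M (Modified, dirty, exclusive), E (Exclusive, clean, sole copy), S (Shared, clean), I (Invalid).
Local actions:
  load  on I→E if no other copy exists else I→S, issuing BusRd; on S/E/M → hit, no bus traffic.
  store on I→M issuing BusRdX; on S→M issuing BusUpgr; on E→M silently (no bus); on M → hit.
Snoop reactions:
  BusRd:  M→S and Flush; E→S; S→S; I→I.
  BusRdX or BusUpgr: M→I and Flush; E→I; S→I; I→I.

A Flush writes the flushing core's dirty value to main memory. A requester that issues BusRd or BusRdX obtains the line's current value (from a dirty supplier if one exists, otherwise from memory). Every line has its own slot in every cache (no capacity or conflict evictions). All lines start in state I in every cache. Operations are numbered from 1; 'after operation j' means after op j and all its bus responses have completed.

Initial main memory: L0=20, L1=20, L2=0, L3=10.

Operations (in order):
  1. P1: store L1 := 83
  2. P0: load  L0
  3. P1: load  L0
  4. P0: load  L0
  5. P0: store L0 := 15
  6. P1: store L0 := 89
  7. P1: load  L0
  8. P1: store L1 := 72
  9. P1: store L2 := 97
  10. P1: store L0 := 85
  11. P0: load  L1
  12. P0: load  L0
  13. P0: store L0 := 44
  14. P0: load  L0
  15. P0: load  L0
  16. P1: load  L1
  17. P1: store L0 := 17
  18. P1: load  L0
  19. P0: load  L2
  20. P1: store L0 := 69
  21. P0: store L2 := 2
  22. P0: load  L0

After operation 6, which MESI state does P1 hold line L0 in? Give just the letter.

state = M

[1] P1: store L1 := 83 | P0:I, P1:M(83) | bus: BusRdX
[2] P0: load  L0 | P0:E(20), P1:I | bus: BusRd
[3] P1: load  L0 | P0:S(20), P1:S(20) | bus: BusRd
[4] P0: load  L0 | P0:S(20), P1:S(20) | bus: none
[5] P0: store L0 := 15 | P0:M(15), P1:I | bus: BusUpgr
[6] P1: store L0 := 89 | P0:I, P1:M(89) | bus: BusRdX,Flush
[7] P1: load  L0 | P0:I, P1:M(89) | bus: none
[8] P1: store L1 := 72 | P0:I, P1:M(72) | bus: none
[9] P1: store L2 := 97 | P0:I, P1:M(97) | bus: BusRdX
[10] P1: store L0 := 85 | P0:I, P1:M(85) | bus: none
[11] P0: load  L1 | P0:S(72), P1:S(72) | bus: BusRd,Flush
[12] P0: load  L0 | P0:S(85), P1:S(85) | bus: BusRd,Flush
[13] P0: store L0 := 44 | P0:M(44), P1:I | bus: BusUpgr
[14] P0: load  L0 | P0:M(44), P1:I | bus: none
[15] P0: load  L0 | P0:M(44), P1:I | bus: none
[16] P1: load  L1 | P0:S(72), P1:S(72) | bus: none
[17] P1: store L0 := 17 | P0:I, P1:M(17) | bus: BusRdX,Flush
[18] P1: load  L0 | P0:I, P1:M(17) | bus: none
[19] P0: load  L2 | P0:S(97), P1:S(97) | bus: BusRd,Flush
[20] P1: store L0 := 69 | P0:I, P1:M(69) | bus: none
[21] P0: store L2 := 2 | P0:M(2), P1:I | bus: BusUpgr
[22] P0: load  L0 | P0:S(69), P1:S(69) | bus: BusRd,Flush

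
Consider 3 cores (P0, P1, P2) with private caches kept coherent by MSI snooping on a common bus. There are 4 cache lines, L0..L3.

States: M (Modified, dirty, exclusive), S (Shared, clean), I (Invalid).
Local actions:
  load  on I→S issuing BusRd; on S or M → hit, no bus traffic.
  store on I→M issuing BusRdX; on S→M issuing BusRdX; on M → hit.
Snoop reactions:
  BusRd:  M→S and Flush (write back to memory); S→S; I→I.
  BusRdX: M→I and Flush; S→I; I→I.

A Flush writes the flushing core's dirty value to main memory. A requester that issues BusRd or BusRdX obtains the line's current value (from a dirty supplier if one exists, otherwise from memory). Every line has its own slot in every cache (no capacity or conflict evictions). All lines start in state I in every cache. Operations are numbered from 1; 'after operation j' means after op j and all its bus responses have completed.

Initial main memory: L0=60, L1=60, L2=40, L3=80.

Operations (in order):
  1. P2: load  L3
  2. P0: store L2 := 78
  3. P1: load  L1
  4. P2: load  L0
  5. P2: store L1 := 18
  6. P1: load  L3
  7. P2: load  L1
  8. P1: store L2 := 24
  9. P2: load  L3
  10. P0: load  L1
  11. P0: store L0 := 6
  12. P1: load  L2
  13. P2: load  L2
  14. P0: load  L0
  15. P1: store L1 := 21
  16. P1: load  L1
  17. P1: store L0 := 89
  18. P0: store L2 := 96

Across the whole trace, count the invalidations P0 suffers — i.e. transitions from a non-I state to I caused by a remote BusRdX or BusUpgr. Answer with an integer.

1. P2: load  L3  bus=[BusRd]  L3: P0=I P1=I P2=S  mem[L3]=80
2. P0: store L2 := 78  bus=[BusRdX]  L2: P0=M P1=I P2=I  mem[L2]=40
3. P1: load  L1  bus=[BusRd]  L1: P0=I P1=S P2=I  mem[L1]=60
4. P2: load  L0  bus=[BusRd]  L0: P0=I P1=I P2=S  mem[L0]=60
5. P2: store L1 := 18  bus=[BusRdX]  L1: P0=I P1=I P2=M  mem[L1]=60
6. P1: load  L3  bus=[BusRd]  L3: P0=I P1=S P2=S  mem[L3]=80
7. P2: load  L1  bus=[-]  L1: P0=I P1=I P2=M  mem[L1]=60
8. P1: store L2 := 24  bus=[BusRdX,Flush]  L2: P0=I P1=M P2=I  mem[L2]=78
9. P2: load  L3  bus=[-]  L3: P0=I P1=S P2=S  mem[L3]=80
10. P0: load  L1  bus=[BusRd,Flush]  L1: P0=S P1=I P2=S  mem[L1]=18
11. P0: store L0 := 6  bus=[BusRdX]  L0: P0=M P1=I P2=I  mem[L0]=60
12. P1: load  L2  bus=[-]  L2: P0=I P1=M P2=I  mem[L2]=78
13. P2: load  L2  bus=[BusRd,Flush]  L2: P0=I P1=S P2=S  mem[L2]=24
14. P0: load  L0  bus=[-]  L0: P0=M P1=I P2=I  mem[L0]=60
15. P1: store L1 := 21  bus=[BusRdX]  L1: P0=I P1=M P2=I  mem[L1]=18
16. P1: load  L1  bus=[-]  L1: P0=I P1=M P2=I  mem[L1]=18
17. P1: store L0 := 89  bus=[BusRdX,Flush]  L0: P0=I P1=M P2=I  mem[L0]=6
18. P0: store L2 := 96  bus=[BusRdX]  L2: P0=M P1=I P2=I  mem[L2]=24

invalidations = 3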